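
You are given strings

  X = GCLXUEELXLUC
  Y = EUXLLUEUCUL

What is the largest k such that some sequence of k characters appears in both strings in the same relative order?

Match L [3,5], then U [5,6], then E [7,7], then U [11,8], then C [12,9] — 5 characters in the same relative order in both, and the DP table's final entry dp[12][11] is also 5, so no common subsequence is longer.

5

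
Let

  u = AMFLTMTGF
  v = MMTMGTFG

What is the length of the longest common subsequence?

5

One common subsequence of length 5: M (u #2, v #2); then T (u #5, v #3); then M (u #6, v #4); then T (u #7, v #6); then G (u #8, v #8). Since dp[9][8] = 5, nothing longer is possible.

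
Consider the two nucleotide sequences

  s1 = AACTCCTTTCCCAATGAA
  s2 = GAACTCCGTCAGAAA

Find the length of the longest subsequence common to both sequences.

One common subsequence of length 12: A at s1[1]=s2[2] → A at s1[2]=s2[3] → C at s1[3]=s2[4] → T at s1[4]=s2[5] → C at s1[5]=s2[6] → C at s1[6]=s2[7] → T at s1[9]=s2[9] → C at s1[12]=s2[10] → A at s1[13]=s2[11] → A at s1[14]=s2[13] → A at s1[17]=s2[14] → A at s1[18]=s2[15], and the DP table's final entry dp[18][15] is also 12, so no common subsequence is longer.

12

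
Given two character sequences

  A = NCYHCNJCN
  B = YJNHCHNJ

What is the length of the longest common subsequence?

Pick N [1,3], then C [2,5], then H [4,6], then N [6,7], then J [7,8]; all 5 characters appear in both, in order. Since dp[9][8] = 5, nothing longer is possible.

5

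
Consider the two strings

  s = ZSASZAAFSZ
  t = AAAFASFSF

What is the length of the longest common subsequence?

5

Let dp[i][j] be the LCS length of the first i characters of s and the first j characters of t. dp[i][j] = dp[i-1][j-1]+1 when the i-th and j-th characters match, else max(dp[i-1][j], dp[i][j-1]).
    ·  A  A  A  F  A  S  F  S  F
 ·  0  0  0  0  0  0  0  0  0  0
 Z  0  0  0  0  0  0  0  0  0  0
 S  0  0  0  0  0  0  1  1  1  1
 A  0  1  1  1  1  1  1  1  1  1
 S  0  1  1  1  1  1  2  2  2  2
 Z  0  1  1  1  1  1  2  2  2  2
 A  0  1  2  2  2  2  2  2  2  2
 A  0  1  2  3  3  3  3  3  3  3
 F  0  1  2  3  4  4  4  4  4  4
 S  0  1  2  3  4  4  5  5  5  5
 Z  0  1  2  3  4  4  5  5  5  5
dp[10][9] = 5. One LCS (by backtracking along matches): AAAFS.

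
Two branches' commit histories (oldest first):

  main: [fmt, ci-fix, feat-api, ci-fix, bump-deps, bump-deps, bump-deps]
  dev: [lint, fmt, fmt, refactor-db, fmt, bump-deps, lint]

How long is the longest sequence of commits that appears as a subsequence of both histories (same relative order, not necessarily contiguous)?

Taking fmt [1,5], bump-deps [5,6] gives a common subsequence of length 2. dp[7][7] = 2 confirms this is the maximum.

2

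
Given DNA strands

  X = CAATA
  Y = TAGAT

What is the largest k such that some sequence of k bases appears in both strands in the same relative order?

Let dp[i][j] be the LCS length of the first i bases of X and the first j bases of Y. dp[i][j] = dp[i-1][j-1]+1 when the i-th and j-th bases match, else max(dp[i-1][j], dp[i][j-1]).
    ·  T  A  G  A  T
 ·  0  0  0  0  0  0
 C  0  0  0  0  0  0
 A  0  0  1  1  1  1
 A  0  0  1  1  2  2
 T  0  1  1  1  2  3
 A  0  1  2  2  2  3
dp[5][5] = 3. One LCS (by backtracking along matches): AAT.

3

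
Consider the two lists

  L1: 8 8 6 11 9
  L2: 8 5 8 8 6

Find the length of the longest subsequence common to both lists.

3

Taking 8 at L1[1]=L2[3], then 8 at L1[2]=L2[4], then 6 at L1[3]=L2[5] gives a common subsequence of length 3. The LCS DP gives dp[5][5] = 3, so this is optimal.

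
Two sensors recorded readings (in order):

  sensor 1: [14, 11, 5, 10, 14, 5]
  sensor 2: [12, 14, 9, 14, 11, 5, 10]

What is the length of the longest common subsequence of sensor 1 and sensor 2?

4

One common subsequence of length 4: 14 (sensor 1 #1, sensor 2 #4) → 11 (sensor 1 #2, sensor 2 #5) → 5 (sensor 1 #3, sensor 2 #6) → 10 (sensor 1 #4, sensor 2 #7). The LCS DP gives dp[6][7] = 4, so this is optimal.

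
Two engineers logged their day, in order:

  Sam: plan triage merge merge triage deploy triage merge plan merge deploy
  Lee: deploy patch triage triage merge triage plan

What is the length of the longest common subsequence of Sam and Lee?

Taking triage [2,4] → merge [4,5] → triage [7,6] → plan [9,7] gives a common subsequence of length 4. The LCS DP gives dp[11][7] = 4, so this is optimal.

4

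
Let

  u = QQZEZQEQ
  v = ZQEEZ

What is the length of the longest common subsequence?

Let dp[i][j] be the LCS length of the first i characters of u and the first j characters of v. dp[i][j] = dp[i-1][j-1]+1 when the i-th and j-th characters match, else max(dp[i-1][j], dp[i][j-1]).
    ·  Z  Q  E  E  Z
 ·  0  0  0  0  0  0
 Q  0  0  1  1  1  1
 Q  0  0  1  1  1  1
 Z  0  1  1  1  1  2
 E  0  1  1  2  2  2
 Z  0  1  1  2  2  3
 Q  0  1  2  2  2  3
 E  0  1  2  3  3  3
 Q  0  1  2  3  3  3
dp[8][5] = 3. One LCS (by backtracking along matches): QEZ.

3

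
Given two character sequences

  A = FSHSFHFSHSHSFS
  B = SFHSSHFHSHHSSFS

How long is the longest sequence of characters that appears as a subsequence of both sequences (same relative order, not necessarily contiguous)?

One common subsequence of length 11: F (A #1, B #2), then S (A #2, B #5), then H (A #3, B #6), then F (A #5, B #7), then H (A #6, B #8), then S (A #8, B #9), then H (A #9, B #11), then S (A #10, B #12), then S (A #12, B #13), then F (A #13, B #14), then S (A #14, B #15). dp[14][15] = 11 confirms this is the maximum.

11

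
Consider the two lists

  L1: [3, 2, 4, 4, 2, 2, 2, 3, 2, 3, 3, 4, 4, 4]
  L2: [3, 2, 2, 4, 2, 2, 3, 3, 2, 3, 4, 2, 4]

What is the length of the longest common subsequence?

10

Taking 3 at L1[1]=L2[1] → 2 at L1[2]=L2[3] → 4 at L1[4]=L2[4] → 2 at L1[5]=L2[5] → 2 at L1[6]=L2[6] → 3 at L1[8]=L2[8] → 2 at L1[9]=L2[9] → 3 at L1[11]=L2[10] → 4 at L1[12]=L2[11] → 4 at L1[14]=L2[13] gives a common subsequence of length 10, and the DP table's final entry dp[14][13] is also 10, so no common subsequence is longer.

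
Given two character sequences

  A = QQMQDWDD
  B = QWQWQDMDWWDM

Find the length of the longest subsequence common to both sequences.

Let dp[i][j] be the LCS length of the first i characters of A and the first j characters of B. dp[i][j] = dp[i-1][j-1]+1 when the i-th and j-th characters match, else max(dp[i-1][j], dp[i][j-1]).
    ·  Q  W  Q  W  Q  D  M  D  W  W  D  M
 ·  0  0  0  0  0  0  0  0  0  0  0  0  0
 Q  0  1  1  1  1  1  1  1  1  1  1  1  1
 Q  0  1  1  2  2  2  2  2  2  2  2  2  2
 M  0  1  1  2  2  2  2  3  3  3  3  3  3
 Q  0  1  1  2  2  3  3  3  3  3  3  3  3
 D  0  1  1  2  2  3  4  4  4  4  4  4  4
 W  0  1  2  2  3  3  4  4  4  5  5  5  5
 D  0  1  2  2  3  3  4  4  5  5  5  6  6
 D  0  1  2  2  3  3  4  4  5  5  5  6  6
dp[8][12] = 6. One LCS (by backtracking along matches): QQMDWD.

6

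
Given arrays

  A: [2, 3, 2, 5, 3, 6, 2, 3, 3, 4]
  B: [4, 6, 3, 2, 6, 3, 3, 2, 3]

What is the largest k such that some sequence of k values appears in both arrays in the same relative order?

5

Let dp[i][j] be the LCS length of the first i values of A and the first j values of B. dp[i][j] = dp[i-1][j-1]+1 when the i-th and j-th values match, else max(dp[i-1][j], dp[i][j-1]).
    ·  4  6  3  2  6  3  3  2  3
 ·  0  0  0  0  0  0  0  0  0  0
 2  0  0  0  0  1  1  1  1  1  1
 3  0  0  0  1  1  1  2  2  2  2
 2  0  0  0  1  2  2  2  2  3  3
 5  0  0  0  1  2  2  2  2  3  3
 3  0  0  0  1  2  2  3  3  3  4
 6  0  0  1  1  2  3  3  3  3  4
 2  0  0  1  1  2  3  3  3  4  4
 3  0  0  1  2  2  3  4  4  4  5
 3  0  0  1  2  2  3  4  5  5  5
 4  0  1  1  2  2  3  4  5  5  5
dp[10][9] = 5. One LCS (by backtracking along matches): 2, 3, 3, 2, 3.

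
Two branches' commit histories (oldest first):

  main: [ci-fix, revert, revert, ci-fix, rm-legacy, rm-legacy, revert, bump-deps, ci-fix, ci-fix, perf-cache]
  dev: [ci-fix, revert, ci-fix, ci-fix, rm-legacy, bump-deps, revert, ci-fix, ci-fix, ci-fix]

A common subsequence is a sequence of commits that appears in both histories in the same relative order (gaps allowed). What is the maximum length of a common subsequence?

Match ci-fix at main[1]=dev[1] → revert at main[2]=dev[2] → ci-fix at main[4]=dev[4] → rm-legacy at main[5]=dev[5] → revert at main[7]=dev[7] → ci-fix at main[9]=dev[9] → ci-fix at main[10]=dev[10] — 7 commits in the same relative order in both. Since dp[11][10] = 7, nothing longer is possible.

7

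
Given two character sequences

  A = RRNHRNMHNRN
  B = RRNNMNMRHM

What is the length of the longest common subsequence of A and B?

One common subsequence of length 7: R [1,1], R [2,2], N [3,3], N [6,4], M [7,5], N [9,6], R [10,8]. The LCS DP gives dp[11][10] = 7, so this is optimal.

7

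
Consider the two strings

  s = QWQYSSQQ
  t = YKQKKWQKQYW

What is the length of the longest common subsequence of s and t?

Pick Q (s #1, t #3), then W (s #2, t #6), then Q (s #3, t #9), then Y (s #4, t #10); all 4 characters appear in both, in order. Since dp[8][11] = 4, nothing longer is possible.

4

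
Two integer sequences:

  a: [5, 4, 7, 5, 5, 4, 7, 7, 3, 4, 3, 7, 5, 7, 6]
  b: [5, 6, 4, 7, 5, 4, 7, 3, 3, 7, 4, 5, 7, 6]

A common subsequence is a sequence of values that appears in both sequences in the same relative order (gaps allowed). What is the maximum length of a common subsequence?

12

Taking 5 [1,1] → 4 [2,3] → 7 [3,4] → 5 [5,5] → 4 [6,6] → 7 [8,7] → 3 [9,8] → 3 [11,9] → 7 [12,10] → 5 [13,12] → 7 [14,13] → 6 [15,14] gives a common subsequence of length 12. The LCS DP gives dp[15][14] = 12, so this is optimal.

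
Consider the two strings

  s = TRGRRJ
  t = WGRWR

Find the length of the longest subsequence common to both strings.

3

Let dp[i][j] be the LCS length of the first i characters of s and the first j characters of t. dp[i][j] = dp[i-1][j-1]+1 when the i-th and j-th characters match, else max(dp[i-1][j], dp[i][j-1]).
    ·  W  G  R  W  R
 ·  0  0  0  0  0  0
 T  0  0  0  0  0  0
 R  0  0  0  1  1  1
 G  0  0  1  1  1  1
 R  0  0  1  2  2  2
 R  0  0  1  2  2  3
 J  0  0  1  2  2  3
dp[6][5] = 3. One LCS (by backtracking along matches): GRR.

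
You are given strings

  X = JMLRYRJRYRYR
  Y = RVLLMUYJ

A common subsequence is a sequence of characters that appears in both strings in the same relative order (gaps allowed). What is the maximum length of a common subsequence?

3

Pick M (X #2, Y #5), Y (X #5, Y #7), J (X #7, Y #8); all 3 characters appear in both, in order. The LCS DP gives dp[12][8] = 3, so this is optimal.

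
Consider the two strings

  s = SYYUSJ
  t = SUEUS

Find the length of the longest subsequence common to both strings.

3

Pick S at s[1]=t[1], then U at s[4]=t[4], then S at s[5]=t[5]; all 3 characters appear in both, in order, and the DP table's final entry dp[6][5] is also 3, so no common subsequence is longer.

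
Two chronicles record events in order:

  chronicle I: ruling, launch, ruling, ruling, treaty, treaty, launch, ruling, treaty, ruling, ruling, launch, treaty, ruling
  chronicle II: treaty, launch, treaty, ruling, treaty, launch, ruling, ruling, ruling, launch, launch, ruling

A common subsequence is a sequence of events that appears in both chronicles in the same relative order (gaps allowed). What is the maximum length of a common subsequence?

One common subsequence of length 9: launch (chronicle I #2, chronicle II #2) → ruling (chronicle I #4, chronicle II #4) → treaty (chronicle I #6, chronicle II #5) → launch (chronicle I #7, chronicle II #6) → ruling (chronicle I #8, chronicle II #7) → ruling (chronicle I #10, chronicle II #8) → ruling (chronicle I #11, chronicle II #9) → launch (chronicle I #12, chronicle II #11) → ruling (chronicle I #14, chronicle II #12), and the DP table's final entry dp[14][12] is also 9, so no common subsequence is longer.

9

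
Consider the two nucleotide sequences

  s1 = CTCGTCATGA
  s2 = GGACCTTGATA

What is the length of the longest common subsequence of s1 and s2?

Let dp[i][j] be the LCS length of the first i bases of s1 and the first j bases of s2. dp[i][j] = dp[i-1][j-1]+1 when the i-th and j-th bases match, else max(dp[i-1][j], dp[i][j-1]).
    ·  G  G  A  C  C  T  T  G  A  T  A
 ·  0  0  0  0  0  0  0  0  0  0  0  0
 C  0  0  0  0  1  1  1  1  1  1  1  1
 T  0  0  0  0  1  1  2  2  2  2  2  2
 C  0  0  0  0  1  2  2  2  2  2  2  2
 G  0  1  1  1  1  2  2  2  3  3  3  3
 T  0  1  1  1  1  2  3  3  3  3  4  4
 C  0  1  1  1  2  2  3  3  3  3  4  4
 A  0  1  1  2  2  2  3  3  3  4  4  5
 T  0  1  1  2  2  2  3  4  4  4  5  5
 G  0  1  2  2  2  2  3  4  5  5  5  5
 A  0  1  2  3  3  3  3  4  5  6  6  6
dp[10][11] = 6. One LCS (by backtracking along matches): CTGATA.

6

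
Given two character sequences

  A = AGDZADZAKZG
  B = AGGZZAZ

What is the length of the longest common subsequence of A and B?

Taking A (A #1, B #1), then G (A #2, B #3), then Z (A #4, B #4), then Z (A #7, B #5), then A (A #8, B #6), then Z (A #10, B #7) gives a common subsequence of length 6, and the DP table's final entry dp[11][7] is also 6, so no common subsequence is longer.

6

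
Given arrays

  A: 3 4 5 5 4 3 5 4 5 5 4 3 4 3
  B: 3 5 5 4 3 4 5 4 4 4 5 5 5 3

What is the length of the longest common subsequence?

10

Taking 3 at A[1]=B[1]; then 5 at A[3]=B[2]; then 5 at A[4]=B[3]; then 4 at A[5]=B[4]; then 3 at A[6]=B[5]; then 5 at A[7]=B[7]; then 4 at A[8]=B[10]; then 5 at A[9]=B[12]; then 5 at A[10]=B[13]; then 3 at A[14]=B[14] gives a common subsequence of length 10. Since dp[14][14] = 10, nothing longer is possible.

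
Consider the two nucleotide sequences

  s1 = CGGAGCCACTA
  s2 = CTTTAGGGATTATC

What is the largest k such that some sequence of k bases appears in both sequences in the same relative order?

7

Pick C [1,1]; then G [2,6]; then G [3,7]; then G [5,8]; then A [8,9]; then T [10,11]; then A [11,12]; all 7 bases appear in both, in order, and the DP table's final entry dp[11][14] is also 7, so no common subsequence is longer.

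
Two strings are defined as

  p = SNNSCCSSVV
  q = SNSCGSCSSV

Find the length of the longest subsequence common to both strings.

Pick S at p[1]=q[1], N at p[3]=q[2], S at p[4]=q[3], C at p[5]=q[4], C at p[6]=q[7], S at p[7]=q[8], S at p[8]=q[9], V at p[10]=q[10]; all 8 characters appear in both, in order. Since dp[10][10] = 8, nothing longer is possible.

8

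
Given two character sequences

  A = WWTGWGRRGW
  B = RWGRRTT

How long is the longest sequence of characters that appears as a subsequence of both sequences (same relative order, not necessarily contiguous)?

4

Let dp[i][j] be the LCS length of the first i characters of A and the first j characters of B. dp[i][j] = dp[i-1][j-1]+1 when the i-th and j-th characters match, else max(dp[i-1][j], dp[i][j-1]).
    ·  R  W  G  R  R  T  T
 ·  0  0  0  0  0  0  0  0
 W  0  0  1  1  1  1  1  1
 W  0  0  1  1  1  1  1  1
 T  0  0  1  1  1  1  2  2
 G  0  0  1  2  2  2  2  2
 W  0  0  1  2  2  2  2  2
 G  0  0  1  2  2  2  2  2
 R  0  1  1  2  3  3  3  3
 R  0  1  1  2  3  4  4  4
 G  0  1  1  2  3  4  4  4
 W  0  1  2  2  3  4  4  4
dp[10][7] = 4. One LCS (by backtracking along matches): WGRR.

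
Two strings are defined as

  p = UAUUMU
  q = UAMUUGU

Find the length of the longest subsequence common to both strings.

5

One common subsequence of length 5: U (p #1, q #1); then A (p #2, q #2); then U (p #3, q #4); then U (p #4, q #5); then U (p #6, q #7). Since dp[6][7] = 5, nothing longer is possible.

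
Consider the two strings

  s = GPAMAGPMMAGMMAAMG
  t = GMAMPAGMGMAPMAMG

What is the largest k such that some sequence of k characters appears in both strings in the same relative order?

One common subsequence of length 12: G (s #1, t #1) → A (s #3, t #3) → M (s #4, t #4) → A (s #5, t #6) → G (s #6, t #7) → M (s #8, t #8) → M (s #9, t #10) → A (s #10, t #11) → M (s #13, t #13) → A (s #15, t #14) → M (s #16, t #15) → G (s #17, t #16). dp[17][16] = 12 confirms this is the maximum.

12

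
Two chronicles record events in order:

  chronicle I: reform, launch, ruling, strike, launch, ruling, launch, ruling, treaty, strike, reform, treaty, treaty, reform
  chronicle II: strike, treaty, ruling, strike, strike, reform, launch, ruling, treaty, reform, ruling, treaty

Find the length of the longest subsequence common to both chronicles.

7

Taking ruling (chronicle I #3, chronicle II #3) → strike (chronicle I #4, chronicle II #5) → launch (chronicle I #7, chronicle II #7) → ruling (chronicle I #8, chronicle II #8) → treaty (chronicle I #9, chronicle II #9) → reform (chronicle I #11, chronicle II #10) → treaty (chronicle I #13, chronicle II #12) gives a common subsequence of length 7. Since dp[14][12] = 7, nothing longer is possible.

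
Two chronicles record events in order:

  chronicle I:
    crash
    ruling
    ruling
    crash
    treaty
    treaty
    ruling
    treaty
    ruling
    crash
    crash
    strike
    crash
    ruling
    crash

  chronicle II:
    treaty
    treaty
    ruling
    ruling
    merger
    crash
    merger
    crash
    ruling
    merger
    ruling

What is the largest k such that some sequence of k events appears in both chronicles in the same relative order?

7

Match treaty at chronicle I[5]=chronicle II[1]; then treaty at chronicle I[6]=chronicle II[2]; then ruling at chronicle I[7]=chronicle II[3]; then ruling at chronicle I[9]=chronicle II[4]; then crash at chronicle I[10]=chronicle II[6]; then crash at chronicle I[11]=chronicle II[8]; then ruling at chronicle I[14]=chronicle II[11] — 7 events in the same relative order in both. Since dp[15][11] = 7, nothing longer is possible.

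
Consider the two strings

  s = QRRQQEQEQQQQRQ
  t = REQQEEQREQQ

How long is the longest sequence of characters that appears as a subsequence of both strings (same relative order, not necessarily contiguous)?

Match R [2,1], Q [4,3], Q [5,4], E [6,6], Q [7,7], E [8,9], Q [12,10], Q [14,11] — 8 characters in the same relative order in both. Since dp[14][11] = 8, nothing longer is possible.

8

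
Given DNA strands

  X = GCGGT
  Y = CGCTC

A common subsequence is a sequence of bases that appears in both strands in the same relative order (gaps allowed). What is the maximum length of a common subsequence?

3

Pick G [1,2]; then C [2,3]; then T [5,4]; all 3 bases appear in both, in order. dp[5][5] = 3 confirms this is the maximum.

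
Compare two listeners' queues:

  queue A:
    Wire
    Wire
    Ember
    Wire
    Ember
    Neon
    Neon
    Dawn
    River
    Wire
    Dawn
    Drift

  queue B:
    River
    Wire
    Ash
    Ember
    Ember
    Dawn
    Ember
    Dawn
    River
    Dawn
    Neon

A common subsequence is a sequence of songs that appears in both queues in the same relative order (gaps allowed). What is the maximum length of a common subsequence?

6

Taking Wire [1,2], Ember [3,5], Ember [5,7], Dawn [8,8], River [9,9], Dawn [11,10] gives a common subsequence of length 6. dp[12][11] = 6 confirms this is the maximum.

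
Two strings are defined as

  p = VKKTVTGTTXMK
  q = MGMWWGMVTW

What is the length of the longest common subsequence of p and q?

Match V at p[1]=q[8] → T at p[4]=q[9] — 2 characters in the same relative order in both. Since dp[12][10] = 2, nothing longer is possible.

2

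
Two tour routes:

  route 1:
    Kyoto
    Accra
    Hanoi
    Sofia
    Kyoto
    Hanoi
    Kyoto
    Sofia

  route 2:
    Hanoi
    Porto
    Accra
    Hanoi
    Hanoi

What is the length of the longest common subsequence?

Match Accra at route 1[2]=route 2[3], then Hanoi at route 1[3]=route 2[4], then Hanoi at route 1[6]=route 2[5] — 3 stops in the same relative order in both. The LCS DP gives dp[8][5] = 3, so this is optimal.

3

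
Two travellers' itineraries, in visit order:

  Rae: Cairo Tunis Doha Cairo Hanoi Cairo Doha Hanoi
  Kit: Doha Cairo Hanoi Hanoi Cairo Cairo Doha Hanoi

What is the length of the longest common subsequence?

Pick Doha at Rae[3]=Kit[1], Cairo at Rae[4]=Kit[2], Hanoi at Rae[5]=Kit[4], Cairo at Rae[6]=Kit[6], Doha at Rae[7]=Kit[7], Hanoi at Rae[8]=Kit[8]; all 6 stops appear in both, in order. Since dp[8][8] = 6, nothing longer is possible.

6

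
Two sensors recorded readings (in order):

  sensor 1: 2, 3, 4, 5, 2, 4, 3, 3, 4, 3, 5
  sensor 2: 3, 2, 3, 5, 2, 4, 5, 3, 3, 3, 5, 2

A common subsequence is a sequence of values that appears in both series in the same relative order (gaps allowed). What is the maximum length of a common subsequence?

9

One common subsequence of length 9: 2 [1,2], 3 [2,3], 5 [4,4], 2 [5,5], 4 [6,6], 3 [7,8], 3 [8,9], 3 [10,10], 5 [11,11]. The LCS DP gives dp[11][12] = 9, so this is optimal.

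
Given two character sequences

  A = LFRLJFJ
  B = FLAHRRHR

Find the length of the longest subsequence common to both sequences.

2

Pick L (A #1, B #2); then R (A #3, B #8); all 2 characters appear in both, in order. The LCS DP gives dp[7][8] = 2, so this is optimal.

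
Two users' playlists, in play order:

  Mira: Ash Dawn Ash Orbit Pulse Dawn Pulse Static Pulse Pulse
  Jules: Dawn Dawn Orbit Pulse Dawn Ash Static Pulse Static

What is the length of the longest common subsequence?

One common subsequence of length 6: Dawn at Mira[2]=Jules[2]; then Orbit at Mira[4]=Jules[3]; then Pulse at Mira[5]=Jules[4]; then Dawn at Mira[6]=Jules[5]; then Pulse at Mira[7]=Jules[8]; then Static at Mira[8]=Jules[9]. The LCS DP gives dp[10][9] = 6, so this is optimal.

6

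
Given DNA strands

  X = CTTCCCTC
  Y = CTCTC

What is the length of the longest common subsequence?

5

Let dp[i][j] be the LCS length of the first i bases of X and the first j bases of Y. dp[i][j] = dp[i-1][j-1]+1 when the i-th and j-th bases match, else max(dp[i-1][j], dp[i][j-1]).
    ·  C  T  C  T  C
 ·  0  0  0  0  0  0
 C  0  1  1  1  1  1
 T  0  1  2  2  2  2
 T  0  1  2  2  3  3
 C  0  1  2  3  3  4
 C  0  1  2  3  3  4
 C  0  1  2  3  3  4
 T  0  1  2  3  4  4
 C  0  1  2  3  4  5
dp[8][5] = 5. One LCS (by backtracking along matches): CTCTC.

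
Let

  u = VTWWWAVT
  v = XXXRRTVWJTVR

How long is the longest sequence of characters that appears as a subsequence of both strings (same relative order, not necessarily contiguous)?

3

Match V at u[1]=v[7], then T at u[2]=v[10], then V at u[7]=v[11] — 3 characters in the same relative order in both. The LCS DP gives dp[8][12] = 3, so this is optimal.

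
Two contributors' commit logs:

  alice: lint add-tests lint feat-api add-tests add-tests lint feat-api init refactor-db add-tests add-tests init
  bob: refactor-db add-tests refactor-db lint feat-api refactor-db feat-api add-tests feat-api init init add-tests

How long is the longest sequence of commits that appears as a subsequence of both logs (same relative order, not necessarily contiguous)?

7

One common subsequence of length 7: add-tests (alice #2, bob #2) → lint (alice #3, bob #4) → feat-api (alice #4, bob #7) → add-tests (alice #6, bob #8) → feat-api (alice #8, bob #9) → init (alice #9, bob #11) → add-tests (alice #12, bob #12). Since dp[13][12] = 7, nothing longer is possible.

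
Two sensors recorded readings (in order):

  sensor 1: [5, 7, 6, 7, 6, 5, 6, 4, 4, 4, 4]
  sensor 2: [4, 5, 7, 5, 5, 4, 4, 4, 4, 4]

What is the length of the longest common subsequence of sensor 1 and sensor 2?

7

Pick 5 [1,2], then 7 [2,3], then 5 [6,5], then 4 [8,7], then 4 [9,8], then 4 [10,9], then 4 [11,10]; all 7 values appear in both, in order. The LCS DP gives dp[11][10] = 7, so this is optimal.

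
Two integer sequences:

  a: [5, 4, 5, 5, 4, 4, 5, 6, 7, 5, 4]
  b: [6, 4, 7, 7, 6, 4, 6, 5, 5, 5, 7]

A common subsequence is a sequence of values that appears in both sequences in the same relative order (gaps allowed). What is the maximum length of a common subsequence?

5

Taking 4 [2,6], 5 [3,8], 5 [4,9], 5 [7,10], 7 [9,11] gives a common subsequence of length 5. The LCS DP gives dp[11][11] = 5, so this is optimal.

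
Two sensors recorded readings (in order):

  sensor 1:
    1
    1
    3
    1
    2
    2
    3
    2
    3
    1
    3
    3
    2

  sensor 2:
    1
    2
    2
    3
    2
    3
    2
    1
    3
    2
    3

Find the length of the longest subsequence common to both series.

Let dp[i][j] be the LCS length of the first i values of sensor 1 and the first j values of sensor 2. dp[i][j] = dp[i-1][j-1]+1 when the i-th and j-th values match, else max(dp[i-1][j], dp[i][j-1]).
    ·  1  2  2  3  2  3  2  1  3  2  3
 ·  0  0  0  0  0  0  0  0  0  0  0  0
 1  0  1  1  1  1  1  1  1  1  1  1  1
 1  0  1  1  1  1  1  1  1  2  2  2  2
 3  0  1  1  1  2  2  2  2  2  3  3  3
 1  0  1  1  1  2  2  2  2  3  3  3  3
 2  0  1  2  2  2  3  3  3  3  3  4  4
 2  0  1  2  3  3  3  3  4  4  4  4  4
 3  0  1  2  3  4  4  4  4  4  5  5  5
 2  0  1  2  3  4  5  5  5  5  5  6  6
 3  0  1  2  3  4  5  6  6  6  6  6  7
 1  0  1  2  3  4  5  6  6  7  7  7  7
 3  0  1  2  3  4  5  6  6  7  8  8  8
 3  0  1  2  3  4  5  6  6  7  8  8  9
 2  0  1  2  3  4  5  6  7  7  8  9  9
dp[13][11] = 9. One LCS (by backtracking along matches): 1, 2, 2, 3, 2, 3, 1, 3, 3.

9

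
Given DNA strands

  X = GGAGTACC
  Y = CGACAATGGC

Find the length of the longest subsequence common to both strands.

4

One common subsequence of length 4: G at X[1]=Y[2], then G at X[2]=Y[8], then G at X[4]=Y[9], then C at X[8]=Y[10]. The LCS DP gives dp[8][10] = 4, so this is optimal.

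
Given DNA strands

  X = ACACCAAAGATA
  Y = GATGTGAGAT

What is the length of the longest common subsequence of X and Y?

Let dp[i][j] be the LCS length of the first i bases of X and the first j bases of Y. dp[i][j] = dp[i-1][j-1]+1 when the i-th and j-th bases match, else max(dp[i-1][j], dp[i][j-1]).
    ·  G  A  T  G  T  G  A  G  A  T
 ·  0  0  0  0  0  0  0  0  0  0  0
 A  0  0  1  1  1  1  1  1  1  1  1
 C  0  0  1  1  1  1  1  1  1  1  1
 A  0  0  1  1  1  1  1  2  2  2  2
 C  0  0  1  1  1  1  1  2  2  2  2
 C  0  0  1  1  1  1  1  2  2  2  2
 A  0  0  1  1  1  1  1  2  2  3  3
 A  0  0  1  1  1  1  1  2  2  3  3
 A  0  0  1  1  1  1  1  2  2  3  3
 G  0  1  1  1  2  2  2  2  3  3  3
 A  0  1  2  2  2  2  2  3  3  4  4
 T  0  1  2  3  3  3  3  3  3  4  5
 A  0  1  2  3  3  3  3  4  4  4  5
dp[12][10] = 5. One LCS (by backtracking along matches): AAGAT.

5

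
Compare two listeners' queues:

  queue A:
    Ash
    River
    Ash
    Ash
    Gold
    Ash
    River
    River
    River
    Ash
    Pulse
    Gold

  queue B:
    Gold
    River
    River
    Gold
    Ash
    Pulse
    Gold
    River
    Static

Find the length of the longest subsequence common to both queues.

One common subsequence of length 6: Gold [5,1], then River [7,2], then River [8,3], then Ash [10,5], then Pulse [11,6], then Gold [12,7], and the DP table's final entry dp[12][9] is also 6, so no common subsequence is longer.

6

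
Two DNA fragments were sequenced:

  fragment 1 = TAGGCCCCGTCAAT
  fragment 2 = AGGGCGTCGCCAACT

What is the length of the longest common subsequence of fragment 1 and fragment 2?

Pick A (fragment 1 #2, fragment 2 #1), G (fragment 1 #3, fragment 2 #3), G (fragment 1 #4, fragment 2 #4), C (fragment 1 #5, fragment 2 #5), C (fragment 1 #6, fragment 2 #8), C (fragment 1 #8, fragment 2 #10), C (fragment 1 #11, fragment 2 #11), A (fragment 1 #12, fragment 2 #12), A (fragment 1 #13, fragment 2 #13), T (fragment 1 #14, fragment 2 #15); all 10 bases appear in both, in order, and the DP table's final entry dp[14][15] is also 10, so no common subsequence is longer.

10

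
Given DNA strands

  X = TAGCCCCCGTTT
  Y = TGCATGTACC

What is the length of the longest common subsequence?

One common subsequence of length 5: T [1,1] → A [2,4] → G [3,6] → C [7,9] → C [8,10], and the DP table's final entry dp[12][10] is also 5, so no common subsequence is longer.

5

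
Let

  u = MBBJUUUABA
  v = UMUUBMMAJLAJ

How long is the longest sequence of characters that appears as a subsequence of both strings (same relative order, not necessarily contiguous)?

5

Taking M at u[1]=v[2] → U at u[5]=v[3] → U at u[6]=v[4] → A at u[8]=v[8] → A at u[10]=v[11] gives a common subsequence of length 5. The LCS DP gives dp[10][12] = 5, so this is optimal.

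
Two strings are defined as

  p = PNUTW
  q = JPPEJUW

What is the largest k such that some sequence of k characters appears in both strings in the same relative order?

3

Let dp[i][j] be the LCS length of the first i characters of p and the first j characters of q. dp[i][j] = dp[i-1][j-1]+1 when the i-th and j-th characters match, else max(dp[i-1][j], dp[i][j-1]).
    ·  J  P  P  E  J  U  W
 ·  0  0  0  0  0  0  0  0
 P  0  0  1  1  1  1  1  1
 N  0  0  1  1  1  1  1  1
 U  0  0  1  1  1  1  2  2
 T  0  0  1  1  1  1  2  2
 W  0  0  1  1  1  1  2  3
dp[5][7] = 3. One LCS (by backtracking along matches): PUW.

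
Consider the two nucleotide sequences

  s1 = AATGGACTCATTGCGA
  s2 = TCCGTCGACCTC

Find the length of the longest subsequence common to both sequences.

Taking T at s1[3]=s2[1], G at s1[4]=s2[4], G at s1[5]=s2[7], A at s1[6]=s2[8], C at s1[7]=s2[9], C at s1[9]=s2[10], T at s1[12]=s2[11], C at s1[14]=s2[12] gives a common subsequence of length 8, and the DP table's final entry dp[16][12] is also 8, so no common subsequence is longer.

8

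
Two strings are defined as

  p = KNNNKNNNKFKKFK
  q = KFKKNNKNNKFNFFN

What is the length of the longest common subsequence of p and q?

Taking K [1,4]; then N [3,5]; then N [4,6]; then K [5,7]; then N [6,8]; then N [7,9]; then N [8,12]; then F [10,13]; then F [13,14] gives a common subsequence of length 9. The LCS DP gives dp[14][15] = 9, so this is optimal.

9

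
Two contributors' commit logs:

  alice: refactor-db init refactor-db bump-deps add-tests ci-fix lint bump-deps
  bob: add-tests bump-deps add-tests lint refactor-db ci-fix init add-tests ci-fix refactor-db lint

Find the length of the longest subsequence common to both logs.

Match refactor-db at alice[1]=bob[5] → init at alice[2]=bob[7] → add-tests at alice[5]=bob[8] → ci-fix at alice[6]=bob[9] → lint at alice[7]=bob[11] — 5 commits in the same relative order in both. dp[8][11] = 5 confirms this is the maximum.

5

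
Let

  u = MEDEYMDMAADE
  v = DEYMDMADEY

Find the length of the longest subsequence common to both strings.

9

Let dp[i][j] be the LCS length of the first i characters of u and the first j characters of v. dp[i][j] = dp[i-1][j-1]+1 when the i-th and j-th characters match, else max(dp[i-1][j], dp[i][j-1]).
    ·  D  E  Y  M  D  M  A  D  E  Y
 ·  0  0  0  0  0  0  0  0  0  0  0
 M  0  0  0  0  1  1  1  1  1  1  1
 E  0  0  1  1  1  1  1  1  1  2  2
 D  0  1  1  1  1  2  2  2  2  2  2
 E  0  1  2  2  2  2  2  2  2  3  3
 Y  0  1  2  3  3  3  3  3  3  3  4
 M  0  1  2  3  4  4  4  4  4  4  4
 D  0  1  2  3  4  5  5  5  5  5  5
 M  0  1  2  3  4  5  6  6  6  6  6
 A  0  1  2  3  4  5  6  7  7  7  7
 A  0  1  2  3  4  5  6  7  7  7  7
 D  0  1  2  3  4  5  6  7  8  8  8
 E  0  1  2  3  4  5  6  7  8  9  9
dp[12][10] = 9. One LCS (by backtracking along matches): DEYMDMADE.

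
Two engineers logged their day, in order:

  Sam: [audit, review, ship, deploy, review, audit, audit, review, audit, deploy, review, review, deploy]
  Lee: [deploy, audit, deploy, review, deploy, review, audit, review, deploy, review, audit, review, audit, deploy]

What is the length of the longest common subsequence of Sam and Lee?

10

Match audit at Sam[1]=Lee[2], then review at Sam[2]=Lee[4], then deploy at Sam[4]=Lee[5], then review at Sam[5]=Lee[6], then audit at Sam[7]=Lee[7], then review at Sam[8]=Lee[8], then deploy at Sam[10]=Lee[9], then review at Sam[11]=Lee[10], then review at Sam[12]=Lee[12], then deploy at Sam[13]=Lee[14] — 10 tasks in the same relative order in both. The LCS DP gives dp[13][14] = 10, so this is optimal.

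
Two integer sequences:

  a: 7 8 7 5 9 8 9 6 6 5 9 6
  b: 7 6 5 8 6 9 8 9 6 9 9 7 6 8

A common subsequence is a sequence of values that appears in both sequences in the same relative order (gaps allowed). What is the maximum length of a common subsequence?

8

Taking 7 [1,1]; then 8 [2,4]; then 9 [5,6]; then 8 [6,7]; then 9 [7,8]; then 6 [8,9]; then 9 [11,11]; then 6 [12,13] gives a common subsequence of length 8. The LCS DP gives dp[12][14] = 8, so this is optimal.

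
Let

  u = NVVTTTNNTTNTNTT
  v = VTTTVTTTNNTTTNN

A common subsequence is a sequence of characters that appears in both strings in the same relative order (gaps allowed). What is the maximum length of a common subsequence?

Pick V (u #2, v #1) → V (u #3, v #5) → T (u #4, v #6) → T (u #5, v #7) → T (u #6, v #8) → N (u #7, v #9) → N (u #8, v #10) → T (u #9, v #12) → T (u #10, v #13) → N (u #11, v #14) → N (u #13, v #15); all 11 characters appear in both, in order, and the DP table's final entry dp[15][15] is also 11, so no common subsequence is longer.

11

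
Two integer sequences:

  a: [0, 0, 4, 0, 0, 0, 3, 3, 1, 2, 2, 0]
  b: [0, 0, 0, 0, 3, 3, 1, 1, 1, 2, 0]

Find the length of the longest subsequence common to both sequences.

9

Taking 0 (a #2, b #1), then 0 (a #4, b #2), then 0 (a #5, b #3), then 0 (a #6, b #4), then 3 (a #7, b #5), then 3 (a #8, b #6), then 1 (a #9, b #9), then 2 (a #11, b #10), then 0 (a #12, b #11) gives a common subsequence of length 9, and the DP table's final entry dp[12][11] is also 9, so no common subsequence is longer.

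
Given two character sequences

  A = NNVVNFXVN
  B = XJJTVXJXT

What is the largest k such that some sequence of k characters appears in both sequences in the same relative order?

2

One common subsequence of length 2: V [3,5], then X [7,8]. dp[9][9] = 2 confirms this is the maximum.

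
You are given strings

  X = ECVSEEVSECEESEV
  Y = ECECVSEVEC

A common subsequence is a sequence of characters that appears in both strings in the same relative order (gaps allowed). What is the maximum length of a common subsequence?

8

One common subsequence of length 8: E (X #1, Y #3); then C (X #2, Y #4); then V (X #3, Y #5); then S (X #4, Y #6); then E (X #6, Y #7); then V (X #7, Y #8); then E (X #9, Y #9); then C (X #10, Y #10), and the DP table's final entry dp[15][10] is also 8, so no common subsequence is longer.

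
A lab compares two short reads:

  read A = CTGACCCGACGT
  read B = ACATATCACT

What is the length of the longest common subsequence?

Match C (read A #1, read B #2), T (read A #2, read B #4), A (read A #4, read B #5), C (read A #7, read B #7), A (read A #9, read B #8), C (read A #10, read B #9), T (read A #12, read B #10) — 7 bases in the same relative order in both. dp[12][10] = 7 confirms this is the maximum.

7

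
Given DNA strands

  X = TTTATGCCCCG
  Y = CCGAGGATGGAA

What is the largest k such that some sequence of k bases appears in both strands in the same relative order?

4

Match A (X #4, Y #7), then T (X #5, Y #8), then G (X #6, Y #9), then G (X #11, Y #10) — 4 bases in the same relative order in both, and the DP table's final entry dp[11][12] is also 4, so no common subsequence is longer.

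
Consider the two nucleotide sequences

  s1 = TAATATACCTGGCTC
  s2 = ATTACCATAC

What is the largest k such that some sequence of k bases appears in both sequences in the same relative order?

Let dp[i][j] be the LCS length of the first i bases of s1 and the first j bases of s2. dp[i][j] = dp[i-1][j-1]+1 when the i-th and j-th bases match, else max(dp[i-1][j], dp[i][j-1]).
    ·  A  T  T  A  C  C  A  T  A  C
 ·  0  0  0  0  0  0  0  0  0  0  0
 T  0  0  1  1  1  1  1  1  1  1  1
 A  0  1  1  1  2  2  2  2  2  2  2
 A  0  1  1  1  2  2  2  3  3  3  3
 T  0  1  2  2  2  2  2  3  4  4  4
 A  0  1  2  2  3  3  3  3  4  5  5
 T  0  1  2  3  3  3  3  3  4  5  5
 A  0  1  2  3  4  4  4  4  4  5  5
 C  0  1  2  3  4  5  5  5  5  5  6
 C  0  1  2  3  4  5  6  6  6  6  6
 T  0  1  2  3  4  5  6  6  7  7  7
 G  0  1  2  3  4  5  6  6  7  7  7
 G  0  1  2  3  4  5  6  6  7  7  7
 C  0  1  2  3  4  5  6  6  7  7  8
 T  0  1  2  3  4  5  6  6  7  7  8
 C  0  1  2  3  4  5  6  6  7  7  8
dp[15][10] = 8. One LCS (by backtracking along matches): ATTACCTC.

8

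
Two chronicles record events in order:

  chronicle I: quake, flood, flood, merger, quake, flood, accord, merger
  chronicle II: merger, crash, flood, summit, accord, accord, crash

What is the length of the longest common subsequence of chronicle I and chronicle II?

3

Taking merger at chronicle I[4]=chronicle II[1]; then flood at chronicle I[6]=chronicle II[3]; then accord at chronicle I[7]=chronicle II[6] gives a common subsequence of length 3, and the DP table's final entry dp[8][7] is also 3, so no common subsequence is longer.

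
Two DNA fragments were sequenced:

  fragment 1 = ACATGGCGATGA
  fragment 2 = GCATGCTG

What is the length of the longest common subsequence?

Let dp[i][j] be the LCS length of the first i bases of fragment 1 and the first j bases of fragment 2. dp[i][j] = dp[i-1][j-1]+1 when the i-th and j-th bases match, else max(dp[i-1][j], dp[i][j-1]).
    ·  G  C  A  T  G  C  T  G
 ·  0  0  0  0  0  0  0  0  0
 A  0  0  0  1  1  1  1  1  1
 C  0  0  1  1  1  1  2  2  2
 A  0  0  1  2  2  2  2  2  2
 T  0  0  1  2  3  3  3  3  3
 G  0  1  1  2  3  4  4  4  4
 G  0  1  1  2  3  4  4  4  5
 C  0  1  2  2  3  4  5  5  5
 G  0  1  2  2  3  4  5  5  6
 A  0  1  2  3  3  4  5  5  6
 T  0  1  2  3  4  4  5  6  6
 G  0  1  2  3  4  5  5  6  7
 A  0  1  2  3  4  5  5  6  7
dp[12][8] = 7. One LCS (by backtracking along matches): CATGCTG.

7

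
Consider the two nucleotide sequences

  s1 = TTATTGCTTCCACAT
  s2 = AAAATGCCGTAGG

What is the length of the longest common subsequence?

One common subsequence of length 6: A (s1 #3, s2 #4), T (s1 #5, s2 #5), G (s1 #6, s2 #6), C (s1 #7, s2 #8), T (s1 #9, s2 #10), A (s1 #12, s2 #11), and the DP table's final entry dp[15][13] is also 6, so no common subsequence is longer.

6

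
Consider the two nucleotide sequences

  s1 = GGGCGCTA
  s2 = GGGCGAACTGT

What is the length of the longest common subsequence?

Let dp[i][j] be the LCS length of the first i bases of s1 and the first j bases of s2. dp[i][j] = dp[i-1][j-1]+1 when the i-th and j-th bases match, else max(dp[i-1][j], dp[i][j-1]).
    ·  G  G  G  C  G  A  A  C  T  G  T
 ·  0  0  0  0  0  0  0  0  0  0  0  0
 G  0  1  1  1  1  1  1  1  1  1  1  1
 G  0  1  2  2  2  2  2  2  2  2  2  2
 G  0  1  2  3  3  3  3  3  3  3  3  3
 C  0  1  2  3  4  4  4  4  4  4  4  4
 G  0  1  2  3  4  5  5  5  5  5  5  5
 C  0  1  2  3  4  5  5  5  6  6  6  6
 T  0  1  2  3  4  5  5  5  6  7  7  7
 A  0  1  2  3  4  5  6  6  6  7  7  7
dp[8][11] = 7. One LCS (by backtracking along matches): GGGCGCT.

7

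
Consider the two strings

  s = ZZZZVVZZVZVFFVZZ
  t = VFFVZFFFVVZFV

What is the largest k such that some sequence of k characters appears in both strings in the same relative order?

7

One common subsequence of length 7: V at s[5]=t[1], V at s[6]=t[4], Z at s[7]=t[5], V at s[9]=t[10], Z at s[10]=t[11], F at s[13]=t[12], V at s[14]=t[13]. The LCS DP gives dp[16][13] = 7, so this is optimal.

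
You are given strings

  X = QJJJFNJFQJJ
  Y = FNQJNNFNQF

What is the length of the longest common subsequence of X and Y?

Let dp[i][j] be the LCS length of the first i characters of X and the first j characters of Y. dp[i][j] = dp[i-1][j-1]+1 when the i-th and j-th characters match, else max(dp[i-1][j], dp[i][j-1]).
    ·  F  N  Q  J  N  N  F  N  Q  F
 ·  0  0  0  0  0  0  0  0  0  0  0
 Q  0  0  0  1  1  1  1  1  1  1  1
 J  0  0  0  1  2  2  2  2  2  2  2
 J  0  0  0  1  2  2  2  2  2  2  2
 J  0  0  0  1  2  2  2  2  2  2  2
 F  0  1  1  1  2  2  2  3  3  3  3
 N  0  1  2  2  2  3  3  3  4  4  4
 J  0  1  2  2  3  3  3  3  4  4  4
 F  0  1  2  2  3  3  3  4  4  4  5
 Q  0  1  2  3  3  3  3  4  4  5  5
 J  0  1  2  3  4  4  4  4  4  5  5
 J  0  1  2  3  4  4  4  4  4  5  5
dp[11][10] = 5. One LCS (by backtracking along matches): QJFNF.

5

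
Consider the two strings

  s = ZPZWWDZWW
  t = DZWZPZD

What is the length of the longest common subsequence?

4

Taking Z (s #1, t #4); then P (s #2, t #5); then Z (s #3, t #6); then D (s #6, t #7) gives a common subsequence of length 4. dp[9][7] = 4 confirms this is the maximum.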